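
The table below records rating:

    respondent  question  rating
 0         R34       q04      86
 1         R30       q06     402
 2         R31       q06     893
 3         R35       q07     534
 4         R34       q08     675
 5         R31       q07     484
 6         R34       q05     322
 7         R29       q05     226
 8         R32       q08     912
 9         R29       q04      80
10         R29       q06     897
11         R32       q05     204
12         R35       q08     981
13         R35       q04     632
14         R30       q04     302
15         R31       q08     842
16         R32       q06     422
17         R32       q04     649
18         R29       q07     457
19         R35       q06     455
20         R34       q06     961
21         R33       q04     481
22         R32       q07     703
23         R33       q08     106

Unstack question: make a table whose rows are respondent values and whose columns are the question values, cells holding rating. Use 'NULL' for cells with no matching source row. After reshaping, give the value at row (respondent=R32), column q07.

The long row with respondent=R32, question=q07 has rating=703.

703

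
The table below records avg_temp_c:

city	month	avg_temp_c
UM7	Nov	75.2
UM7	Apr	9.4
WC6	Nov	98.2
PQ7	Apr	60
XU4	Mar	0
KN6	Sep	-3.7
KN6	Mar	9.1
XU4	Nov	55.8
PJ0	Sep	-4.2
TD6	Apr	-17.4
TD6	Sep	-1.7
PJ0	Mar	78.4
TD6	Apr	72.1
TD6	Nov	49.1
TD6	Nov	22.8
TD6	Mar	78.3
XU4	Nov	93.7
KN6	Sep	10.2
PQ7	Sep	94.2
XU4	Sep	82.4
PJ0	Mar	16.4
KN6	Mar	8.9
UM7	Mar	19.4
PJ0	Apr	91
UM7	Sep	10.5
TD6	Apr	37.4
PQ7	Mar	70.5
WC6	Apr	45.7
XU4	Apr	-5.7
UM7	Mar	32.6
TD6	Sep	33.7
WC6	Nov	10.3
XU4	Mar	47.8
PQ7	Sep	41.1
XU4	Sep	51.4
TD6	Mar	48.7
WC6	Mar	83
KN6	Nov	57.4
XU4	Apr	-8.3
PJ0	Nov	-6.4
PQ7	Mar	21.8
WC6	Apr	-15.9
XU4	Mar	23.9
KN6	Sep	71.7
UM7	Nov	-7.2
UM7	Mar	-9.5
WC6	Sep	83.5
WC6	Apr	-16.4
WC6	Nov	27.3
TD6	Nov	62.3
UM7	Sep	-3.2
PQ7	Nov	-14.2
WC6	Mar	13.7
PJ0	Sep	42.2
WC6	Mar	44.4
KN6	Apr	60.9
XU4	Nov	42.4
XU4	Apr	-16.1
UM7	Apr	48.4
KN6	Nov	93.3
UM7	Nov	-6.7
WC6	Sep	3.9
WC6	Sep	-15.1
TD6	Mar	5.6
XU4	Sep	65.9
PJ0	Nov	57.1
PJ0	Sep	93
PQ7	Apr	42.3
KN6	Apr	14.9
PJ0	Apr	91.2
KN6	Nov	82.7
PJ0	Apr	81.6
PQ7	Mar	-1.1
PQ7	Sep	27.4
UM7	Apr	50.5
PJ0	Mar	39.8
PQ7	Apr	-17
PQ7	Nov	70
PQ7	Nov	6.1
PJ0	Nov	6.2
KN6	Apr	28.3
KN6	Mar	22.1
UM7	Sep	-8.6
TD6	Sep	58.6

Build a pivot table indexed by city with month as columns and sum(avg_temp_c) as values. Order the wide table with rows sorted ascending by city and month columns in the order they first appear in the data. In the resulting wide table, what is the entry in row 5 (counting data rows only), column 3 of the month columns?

42.5

With rows sorted ascending by city, row 5 is city=UM7. month columns in first-appearance order: Nov, Apr, Mar, Sep; column 3 is Mar.
Long rows with city=UM7, month=Mar: 19.4 + 32.6 + -9.5 = 42.5.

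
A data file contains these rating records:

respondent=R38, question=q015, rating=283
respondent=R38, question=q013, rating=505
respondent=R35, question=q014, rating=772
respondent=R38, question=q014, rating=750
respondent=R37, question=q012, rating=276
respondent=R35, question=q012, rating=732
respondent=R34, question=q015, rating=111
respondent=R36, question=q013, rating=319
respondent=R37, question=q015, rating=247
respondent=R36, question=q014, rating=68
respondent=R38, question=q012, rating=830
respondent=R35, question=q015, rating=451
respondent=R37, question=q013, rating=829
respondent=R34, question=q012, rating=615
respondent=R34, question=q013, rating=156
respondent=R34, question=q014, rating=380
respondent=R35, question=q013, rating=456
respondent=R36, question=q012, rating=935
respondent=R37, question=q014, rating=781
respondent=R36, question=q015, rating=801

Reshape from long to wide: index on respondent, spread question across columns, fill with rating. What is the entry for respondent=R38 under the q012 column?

Wide layout: rows indexed by respondent, columns are the 4 distinct question values (q015, q013, q014, q012).
Cell (respondent=R38, question=q012) draws from the long row where respondent=R38 and question=q012, which has rating=830.

830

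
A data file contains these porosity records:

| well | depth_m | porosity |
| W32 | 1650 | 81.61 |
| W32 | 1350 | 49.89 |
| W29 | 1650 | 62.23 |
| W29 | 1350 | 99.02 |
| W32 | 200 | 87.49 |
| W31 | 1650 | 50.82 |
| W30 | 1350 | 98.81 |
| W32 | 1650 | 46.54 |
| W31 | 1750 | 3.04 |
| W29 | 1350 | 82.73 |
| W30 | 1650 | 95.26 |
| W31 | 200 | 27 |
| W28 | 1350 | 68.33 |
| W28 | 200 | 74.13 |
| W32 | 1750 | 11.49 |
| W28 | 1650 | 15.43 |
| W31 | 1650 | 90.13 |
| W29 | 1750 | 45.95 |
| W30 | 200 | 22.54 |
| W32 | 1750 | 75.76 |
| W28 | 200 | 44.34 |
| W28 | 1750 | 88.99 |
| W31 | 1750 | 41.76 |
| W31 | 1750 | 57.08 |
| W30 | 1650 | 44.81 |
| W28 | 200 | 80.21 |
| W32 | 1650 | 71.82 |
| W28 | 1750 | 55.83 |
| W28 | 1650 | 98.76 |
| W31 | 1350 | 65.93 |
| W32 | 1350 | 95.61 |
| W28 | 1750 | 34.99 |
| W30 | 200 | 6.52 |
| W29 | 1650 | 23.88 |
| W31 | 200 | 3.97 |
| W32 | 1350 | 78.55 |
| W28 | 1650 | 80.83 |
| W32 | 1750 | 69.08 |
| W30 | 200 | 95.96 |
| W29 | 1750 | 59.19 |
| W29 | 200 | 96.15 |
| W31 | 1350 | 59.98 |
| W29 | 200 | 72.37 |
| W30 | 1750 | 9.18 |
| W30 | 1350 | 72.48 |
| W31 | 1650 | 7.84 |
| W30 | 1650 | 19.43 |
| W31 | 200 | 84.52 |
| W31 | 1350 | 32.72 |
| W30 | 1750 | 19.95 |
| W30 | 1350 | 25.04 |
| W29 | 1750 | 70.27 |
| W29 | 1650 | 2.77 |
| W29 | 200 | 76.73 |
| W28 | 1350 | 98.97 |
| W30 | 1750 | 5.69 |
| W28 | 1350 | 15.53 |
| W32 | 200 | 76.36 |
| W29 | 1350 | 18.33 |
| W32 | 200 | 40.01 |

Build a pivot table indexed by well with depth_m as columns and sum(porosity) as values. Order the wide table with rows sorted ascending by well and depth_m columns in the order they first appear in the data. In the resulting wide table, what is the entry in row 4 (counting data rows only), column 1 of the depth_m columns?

148.79

With rows sorted ascending by well, row 4 is well=W31. depth_m columns in first-appearance order: 1650, 1350, 200, 1750; column 1 is 1650.
Long rows with well=W31, depth_m=1650: 50.82 + 90.13 + 7.84 = 148.79.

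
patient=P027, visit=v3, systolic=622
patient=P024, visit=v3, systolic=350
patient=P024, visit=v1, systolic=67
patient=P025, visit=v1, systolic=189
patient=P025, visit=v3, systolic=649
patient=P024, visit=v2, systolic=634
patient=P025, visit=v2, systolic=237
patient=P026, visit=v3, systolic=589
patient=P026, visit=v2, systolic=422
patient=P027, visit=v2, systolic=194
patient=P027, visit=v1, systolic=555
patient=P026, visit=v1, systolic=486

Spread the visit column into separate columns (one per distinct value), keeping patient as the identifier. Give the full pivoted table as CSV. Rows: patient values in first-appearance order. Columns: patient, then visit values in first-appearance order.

patient,v3,v1,v2
P027,622,555,194
P024,350,67,634
P025,649,189,237
P026,589,486,422

Columns: patient plus the 3 distinct visit values (v3, v1, v2).
For example, row P027 column v3 takes systolic=622 from the long row (P027, v3).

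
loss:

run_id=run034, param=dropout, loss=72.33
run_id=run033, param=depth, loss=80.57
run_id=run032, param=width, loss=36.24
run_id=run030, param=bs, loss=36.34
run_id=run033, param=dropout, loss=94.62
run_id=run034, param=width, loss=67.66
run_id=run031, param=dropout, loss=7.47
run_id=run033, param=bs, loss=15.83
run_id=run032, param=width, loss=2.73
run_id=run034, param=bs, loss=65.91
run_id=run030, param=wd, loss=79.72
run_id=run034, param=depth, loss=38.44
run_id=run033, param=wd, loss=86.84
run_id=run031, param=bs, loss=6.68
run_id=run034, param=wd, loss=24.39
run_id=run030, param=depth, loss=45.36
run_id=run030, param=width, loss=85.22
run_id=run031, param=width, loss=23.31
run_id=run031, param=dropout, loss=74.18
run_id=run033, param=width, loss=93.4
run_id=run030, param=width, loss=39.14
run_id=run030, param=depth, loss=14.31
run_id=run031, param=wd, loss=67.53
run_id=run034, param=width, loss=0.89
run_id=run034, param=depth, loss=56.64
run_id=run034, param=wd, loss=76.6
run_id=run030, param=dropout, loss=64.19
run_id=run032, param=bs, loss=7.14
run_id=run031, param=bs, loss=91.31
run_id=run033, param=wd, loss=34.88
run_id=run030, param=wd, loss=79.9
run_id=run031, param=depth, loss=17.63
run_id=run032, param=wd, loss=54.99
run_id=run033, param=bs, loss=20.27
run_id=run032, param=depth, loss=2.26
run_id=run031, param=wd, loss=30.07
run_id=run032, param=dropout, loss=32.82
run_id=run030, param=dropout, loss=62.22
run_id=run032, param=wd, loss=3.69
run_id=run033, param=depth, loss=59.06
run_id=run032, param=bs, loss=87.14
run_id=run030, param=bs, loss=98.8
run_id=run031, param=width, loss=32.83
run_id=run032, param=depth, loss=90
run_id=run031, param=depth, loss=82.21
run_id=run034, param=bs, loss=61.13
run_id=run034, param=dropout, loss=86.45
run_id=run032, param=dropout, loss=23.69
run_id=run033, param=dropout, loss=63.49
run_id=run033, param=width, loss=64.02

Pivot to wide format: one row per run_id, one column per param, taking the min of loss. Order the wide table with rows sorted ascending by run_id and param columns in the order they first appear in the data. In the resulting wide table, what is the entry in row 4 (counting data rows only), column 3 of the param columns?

With rows sorted ascending by run_id, row 4 is run_id=run033. param columns in first-appearance order: dropout, depth, width, bs, wd; column 3 is width.
Long rows with run_id=run033, param=width: min(93.4, 64.02) = 64.02.

64.02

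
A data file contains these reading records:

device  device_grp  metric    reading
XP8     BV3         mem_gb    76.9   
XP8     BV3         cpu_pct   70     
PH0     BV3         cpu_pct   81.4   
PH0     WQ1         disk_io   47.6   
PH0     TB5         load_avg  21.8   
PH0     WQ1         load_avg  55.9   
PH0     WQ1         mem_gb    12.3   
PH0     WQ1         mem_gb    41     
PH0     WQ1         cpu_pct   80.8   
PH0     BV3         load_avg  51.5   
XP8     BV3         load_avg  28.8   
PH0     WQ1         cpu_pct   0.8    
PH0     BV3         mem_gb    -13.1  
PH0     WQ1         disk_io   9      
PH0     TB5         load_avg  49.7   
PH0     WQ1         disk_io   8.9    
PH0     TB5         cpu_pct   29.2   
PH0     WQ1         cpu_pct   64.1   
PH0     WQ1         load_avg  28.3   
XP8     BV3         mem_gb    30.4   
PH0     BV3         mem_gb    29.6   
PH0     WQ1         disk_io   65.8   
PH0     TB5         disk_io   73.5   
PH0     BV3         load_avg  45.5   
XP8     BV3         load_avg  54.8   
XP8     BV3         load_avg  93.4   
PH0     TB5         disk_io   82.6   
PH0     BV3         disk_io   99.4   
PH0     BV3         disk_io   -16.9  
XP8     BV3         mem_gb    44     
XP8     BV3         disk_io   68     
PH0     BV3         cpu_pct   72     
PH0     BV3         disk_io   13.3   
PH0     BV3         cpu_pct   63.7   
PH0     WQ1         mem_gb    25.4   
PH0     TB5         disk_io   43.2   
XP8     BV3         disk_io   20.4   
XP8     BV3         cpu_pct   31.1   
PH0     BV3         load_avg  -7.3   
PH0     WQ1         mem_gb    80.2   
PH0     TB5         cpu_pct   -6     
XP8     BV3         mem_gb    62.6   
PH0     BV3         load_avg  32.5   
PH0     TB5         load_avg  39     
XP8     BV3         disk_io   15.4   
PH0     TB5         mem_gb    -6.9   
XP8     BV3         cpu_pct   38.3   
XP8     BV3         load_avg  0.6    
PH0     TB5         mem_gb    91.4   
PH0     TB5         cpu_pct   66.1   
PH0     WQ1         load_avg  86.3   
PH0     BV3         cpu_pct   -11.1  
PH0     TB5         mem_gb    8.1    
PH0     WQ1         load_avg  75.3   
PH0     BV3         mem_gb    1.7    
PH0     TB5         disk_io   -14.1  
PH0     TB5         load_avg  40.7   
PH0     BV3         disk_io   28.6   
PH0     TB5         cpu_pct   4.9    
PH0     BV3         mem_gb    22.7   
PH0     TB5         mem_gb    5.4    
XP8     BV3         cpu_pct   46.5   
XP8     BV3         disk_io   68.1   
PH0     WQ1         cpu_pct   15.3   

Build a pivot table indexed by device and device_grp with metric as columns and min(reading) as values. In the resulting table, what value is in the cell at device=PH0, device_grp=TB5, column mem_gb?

-6.9

Rows with device=PH0, device_grp=TB5 and metric=mem_gb: reading values are -6.9, 91.4, 8.1, 5.4.
min(-6.9, 91.4, 8.1, 5.4) = -6.9.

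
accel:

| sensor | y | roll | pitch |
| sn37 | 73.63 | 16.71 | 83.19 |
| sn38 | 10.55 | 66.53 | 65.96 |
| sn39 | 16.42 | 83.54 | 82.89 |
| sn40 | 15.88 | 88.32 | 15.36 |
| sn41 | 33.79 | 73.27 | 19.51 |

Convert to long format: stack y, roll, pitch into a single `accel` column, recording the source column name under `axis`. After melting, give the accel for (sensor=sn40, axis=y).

15.88

Unpivoting turns each (sensor, wide-column) pair into one long row.
The wide cell at row sn40, column y holds 15.88, so the long row (sn40, y) has accel=15.88.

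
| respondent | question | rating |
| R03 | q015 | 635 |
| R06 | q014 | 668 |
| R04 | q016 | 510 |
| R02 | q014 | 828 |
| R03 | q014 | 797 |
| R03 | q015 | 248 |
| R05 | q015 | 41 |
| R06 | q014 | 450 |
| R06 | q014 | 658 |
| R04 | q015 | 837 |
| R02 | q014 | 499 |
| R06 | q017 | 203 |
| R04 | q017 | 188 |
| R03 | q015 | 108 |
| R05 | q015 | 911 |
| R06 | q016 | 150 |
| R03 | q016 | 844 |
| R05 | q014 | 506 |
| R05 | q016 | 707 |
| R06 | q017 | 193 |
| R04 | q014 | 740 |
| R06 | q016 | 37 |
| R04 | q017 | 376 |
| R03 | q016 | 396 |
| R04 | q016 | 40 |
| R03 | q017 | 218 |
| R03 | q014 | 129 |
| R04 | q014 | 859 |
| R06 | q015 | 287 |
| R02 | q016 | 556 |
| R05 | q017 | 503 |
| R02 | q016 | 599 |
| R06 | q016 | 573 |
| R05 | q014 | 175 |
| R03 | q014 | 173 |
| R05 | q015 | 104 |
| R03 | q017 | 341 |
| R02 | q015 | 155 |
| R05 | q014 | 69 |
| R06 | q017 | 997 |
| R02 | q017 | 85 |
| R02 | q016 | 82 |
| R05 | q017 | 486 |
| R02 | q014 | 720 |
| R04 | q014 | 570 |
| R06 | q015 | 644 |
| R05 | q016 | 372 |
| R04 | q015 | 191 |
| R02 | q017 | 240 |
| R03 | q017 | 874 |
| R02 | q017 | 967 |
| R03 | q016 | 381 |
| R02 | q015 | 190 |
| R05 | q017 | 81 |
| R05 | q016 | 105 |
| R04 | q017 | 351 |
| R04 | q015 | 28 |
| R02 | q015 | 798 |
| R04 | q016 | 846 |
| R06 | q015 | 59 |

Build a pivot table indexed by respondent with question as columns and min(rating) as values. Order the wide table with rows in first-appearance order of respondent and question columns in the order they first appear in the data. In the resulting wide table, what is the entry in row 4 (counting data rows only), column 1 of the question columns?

155

With rows in first-appearance order of respondent, row 4 is respondent=R02. question columns in first-appearance order: q015, q014, q016, q017; column 1 is q015.
Long rows with respondent=R02, question=q015: min(155, 190, 798) = 155.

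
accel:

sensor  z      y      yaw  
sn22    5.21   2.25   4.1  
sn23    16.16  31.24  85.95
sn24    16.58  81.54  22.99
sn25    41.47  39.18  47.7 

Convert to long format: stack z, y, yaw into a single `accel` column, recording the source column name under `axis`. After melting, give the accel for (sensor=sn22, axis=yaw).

4.1

Unpivoting turns each (sensor, wide-column) pair into one long row.
The wide cell at row sn22, column yaw holds 4.1, so the long row (sn22, yaw) has accel=4.1.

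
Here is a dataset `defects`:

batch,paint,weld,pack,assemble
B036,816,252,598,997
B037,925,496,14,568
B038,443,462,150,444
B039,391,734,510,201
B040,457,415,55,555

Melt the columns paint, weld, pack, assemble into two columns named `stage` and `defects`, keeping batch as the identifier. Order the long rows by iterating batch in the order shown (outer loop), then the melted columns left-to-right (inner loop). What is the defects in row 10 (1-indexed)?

462

20 rows total (5 × 4). Row 10: index ⌊(10-1)/4⌋ = 2 into batch → B038; (10-1) mod 4 = 1 into the melted columns → weld.
So row 10 is (B038, weld, 462); defects = 462.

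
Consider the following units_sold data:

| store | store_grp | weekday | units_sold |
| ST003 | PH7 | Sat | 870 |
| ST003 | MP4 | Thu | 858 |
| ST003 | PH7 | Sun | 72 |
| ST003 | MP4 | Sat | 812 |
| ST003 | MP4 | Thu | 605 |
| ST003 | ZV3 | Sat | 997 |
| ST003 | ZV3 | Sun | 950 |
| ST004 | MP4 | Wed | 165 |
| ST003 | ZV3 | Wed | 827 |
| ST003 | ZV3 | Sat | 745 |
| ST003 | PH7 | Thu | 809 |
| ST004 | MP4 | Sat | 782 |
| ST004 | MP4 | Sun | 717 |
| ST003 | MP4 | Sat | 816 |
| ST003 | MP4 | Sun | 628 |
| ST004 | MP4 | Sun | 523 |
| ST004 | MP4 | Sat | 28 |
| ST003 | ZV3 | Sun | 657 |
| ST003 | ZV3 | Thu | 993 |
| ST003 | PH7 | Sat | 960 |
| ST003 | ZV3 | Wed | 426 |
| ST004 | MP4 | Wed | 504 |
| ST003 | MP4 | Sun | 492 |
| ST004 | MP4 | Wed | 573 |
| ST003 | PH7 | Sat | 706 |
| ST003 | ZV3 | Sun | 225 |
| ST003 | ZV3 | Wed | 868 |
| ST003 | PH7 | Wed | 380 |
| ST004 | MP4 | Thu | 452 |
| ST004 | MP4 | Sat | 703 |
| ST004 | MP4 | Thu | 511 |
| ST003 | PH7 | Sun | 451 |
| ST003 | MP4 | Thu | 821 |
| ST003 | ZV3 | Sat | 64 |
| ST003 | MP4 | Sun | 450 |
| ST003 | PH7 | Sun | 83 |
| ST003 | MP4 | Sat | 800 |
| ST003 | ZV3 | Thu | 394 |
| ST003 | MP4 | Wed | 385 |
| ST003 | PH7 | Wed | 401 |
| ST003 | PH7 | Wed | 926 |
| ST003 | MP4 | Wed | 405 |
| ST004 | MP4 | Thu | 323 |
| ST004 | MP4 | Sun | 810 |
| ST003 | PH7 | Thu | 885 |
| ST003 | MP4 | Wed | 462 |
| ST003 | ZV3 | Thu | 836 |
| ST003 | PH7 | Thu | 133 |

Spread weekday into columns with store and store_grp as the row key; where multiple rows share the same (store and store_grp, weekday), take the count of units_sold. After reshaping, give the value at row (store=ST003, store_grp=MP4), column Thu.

Rows with store=ST003, store_grp=MP4 and weekday=Thu: units_sold values are 858, 605, 821.
3 rows match — count = 3.

3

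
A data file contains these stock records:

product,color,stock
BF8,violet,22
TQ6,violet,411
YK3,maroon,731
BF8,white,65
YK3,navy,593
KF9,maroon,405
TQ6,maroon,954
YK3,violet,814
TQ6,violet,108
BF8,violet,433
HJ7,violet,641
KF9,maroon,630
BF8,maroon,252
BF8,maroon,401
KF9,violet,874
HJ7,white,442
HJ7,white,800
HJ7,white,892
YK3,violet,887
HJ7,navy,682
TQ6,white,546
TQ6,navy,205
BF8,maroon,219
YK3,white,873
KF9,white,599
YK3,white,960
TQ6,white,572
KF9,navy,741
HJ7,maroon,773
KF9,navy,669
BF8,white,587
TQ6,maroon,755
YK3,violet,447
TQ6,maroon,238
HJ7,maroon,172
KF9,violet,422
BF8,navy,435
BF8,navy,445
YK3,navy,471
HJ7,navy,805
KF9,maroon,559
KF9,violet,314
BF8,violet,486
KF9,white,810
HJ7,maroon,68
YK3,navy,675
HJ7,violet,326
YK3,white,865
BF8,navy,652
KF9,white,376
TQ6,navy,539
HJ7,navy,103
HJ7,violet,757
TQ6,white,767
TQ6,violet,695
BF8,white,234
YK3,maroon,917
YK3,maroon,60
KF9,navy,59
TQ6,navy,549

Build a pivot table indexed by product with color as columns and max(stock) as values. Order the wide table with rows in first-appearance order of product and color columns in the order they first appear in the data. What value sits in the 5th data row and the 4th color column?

805

With rows in first-appearance order of product, row 5 is product=HJ7. color columns in first-appearance order: violet, maroon, white, navy; column 4 is navy.
Long rows with product=HJ7, color=navy: max(682, 805, 103) = 805.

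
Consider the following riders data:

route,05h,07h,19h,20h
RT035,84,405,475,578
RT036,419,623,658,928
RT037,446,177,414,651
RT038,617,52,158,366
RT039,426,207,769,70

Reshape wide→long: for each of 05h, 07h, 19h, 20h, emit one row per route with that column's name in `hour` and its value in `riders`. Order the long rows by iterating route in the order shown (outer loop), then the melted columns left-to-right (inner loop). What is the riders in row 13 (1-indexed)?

20 rows total (5 × 4). Row 13: index ⌊(13-1)/4⌋ = 3 into route → RT038; (13-1) mod 4 = 0 into the melted columns → 05h.
So row 13 is (RT038, 05h, 617); riders = 617.

617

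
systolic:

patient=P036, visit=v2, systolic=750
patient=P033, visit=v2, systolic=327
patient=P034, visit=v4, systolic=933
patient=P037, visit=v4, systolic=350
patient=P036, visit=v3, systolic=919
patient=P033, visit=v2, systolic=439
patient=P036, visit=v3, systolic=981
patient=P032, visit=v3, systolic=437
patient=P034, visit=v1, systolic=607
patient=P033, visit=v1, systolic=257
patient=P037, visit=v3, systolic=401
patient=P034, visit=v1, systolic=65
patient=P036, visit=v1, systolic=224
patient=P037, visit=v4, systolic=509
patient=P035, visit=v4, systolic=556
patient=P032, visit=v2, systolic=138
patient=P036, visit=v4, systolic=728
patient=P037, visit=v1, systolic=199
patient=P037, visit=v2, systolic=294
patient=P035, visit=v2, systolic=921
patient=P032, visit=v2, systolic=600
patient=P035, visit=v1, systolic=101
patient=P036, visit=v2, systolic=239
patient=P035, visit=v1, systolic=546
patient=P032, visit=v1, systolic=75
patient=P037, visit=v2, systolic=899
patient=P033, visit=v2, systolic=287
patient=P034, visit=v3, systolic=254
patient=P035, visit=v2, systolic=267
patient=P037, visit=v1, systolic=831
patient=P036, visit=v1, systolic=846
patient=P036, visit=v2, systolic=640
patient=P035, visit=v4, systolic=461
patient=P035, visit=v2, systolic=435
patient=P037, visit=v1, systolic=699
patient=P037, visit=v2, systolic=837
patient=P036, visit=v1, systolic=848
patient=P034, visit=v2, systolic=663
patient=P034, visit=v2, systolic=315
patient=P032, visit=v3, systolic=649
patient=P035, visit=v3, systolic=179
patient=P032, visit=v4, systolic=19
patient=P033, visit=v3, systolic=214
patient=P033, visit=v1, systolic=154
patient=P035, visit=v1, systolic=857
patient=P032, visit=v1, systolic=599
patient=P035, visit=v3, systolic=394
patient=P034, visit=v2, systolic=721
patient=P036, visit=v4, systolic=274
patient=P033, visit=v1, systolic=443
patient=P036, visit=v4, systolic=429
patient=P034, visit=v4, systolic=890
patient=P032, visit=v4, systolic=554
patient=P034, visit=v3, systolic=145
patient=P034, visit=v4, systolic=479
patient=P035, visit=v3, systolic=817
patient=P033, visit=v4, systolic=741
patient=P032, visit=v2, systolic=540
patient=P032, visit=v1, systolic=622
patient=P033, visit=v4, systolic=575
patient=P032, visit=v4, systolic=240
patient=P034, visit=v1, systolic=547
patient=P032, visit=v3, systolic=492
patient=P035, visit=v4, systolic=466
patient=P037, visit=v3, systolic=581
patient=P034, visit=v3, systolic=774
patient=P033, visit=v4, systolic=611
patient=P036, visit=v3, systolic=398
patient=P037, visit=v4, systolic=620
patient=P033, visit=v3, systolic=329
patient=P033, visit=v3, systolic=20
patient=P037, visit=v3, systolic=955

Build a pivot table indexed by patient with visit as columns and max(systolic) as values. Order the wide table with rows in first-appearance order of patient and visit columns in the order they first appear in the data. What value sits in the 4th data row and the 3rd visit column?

With rows in first-appearance order of patient, row 4 is patient=P037. visit columns in first-appearance order: v2, v4, v3, v1; column 3 is v3.
Long rows with patient=P037, visit=v3: max(401, 581, 955) = 955.

955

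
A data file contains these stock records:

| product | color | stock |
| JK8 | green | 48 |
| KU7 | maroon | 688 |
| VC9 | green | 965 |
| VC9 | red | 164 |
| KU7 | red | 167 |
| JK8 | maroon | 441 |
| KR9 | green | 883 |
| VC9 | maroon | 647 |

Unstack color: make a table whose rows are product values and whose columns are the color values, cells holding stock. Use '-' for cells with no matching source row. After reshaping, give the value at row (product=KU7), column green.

-

No long-format row has product=KU7 and color=green, so the cell is -.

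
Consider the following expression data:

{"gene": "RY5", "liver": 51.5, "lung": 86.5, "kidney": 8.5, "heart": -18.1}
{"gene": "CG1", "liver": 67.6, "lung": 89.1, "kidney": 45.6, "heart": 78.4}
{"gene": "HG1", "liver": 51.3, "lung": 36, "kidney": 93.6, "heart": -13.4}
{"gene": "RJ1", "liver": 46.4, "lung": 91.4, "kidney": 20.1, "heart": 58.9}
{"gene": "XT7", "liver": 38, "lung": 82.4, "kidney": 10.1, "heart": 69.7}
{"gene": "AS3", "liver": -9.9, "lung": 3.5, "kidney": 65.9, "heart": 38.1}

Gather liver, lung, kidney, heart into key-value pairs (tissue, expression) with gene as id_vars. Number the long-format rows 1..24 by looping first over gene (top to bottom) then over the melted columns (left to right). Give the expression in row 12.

-13.4

24 rows total (6 × 4). Row 12: index ⌊(12-1)/4⌋ = 2 into gene → HG1; (12-1) mod 4 = 3 into the melted columns → heart.
So row 12 is (HG1, heart, -13.4); expression = -13.4.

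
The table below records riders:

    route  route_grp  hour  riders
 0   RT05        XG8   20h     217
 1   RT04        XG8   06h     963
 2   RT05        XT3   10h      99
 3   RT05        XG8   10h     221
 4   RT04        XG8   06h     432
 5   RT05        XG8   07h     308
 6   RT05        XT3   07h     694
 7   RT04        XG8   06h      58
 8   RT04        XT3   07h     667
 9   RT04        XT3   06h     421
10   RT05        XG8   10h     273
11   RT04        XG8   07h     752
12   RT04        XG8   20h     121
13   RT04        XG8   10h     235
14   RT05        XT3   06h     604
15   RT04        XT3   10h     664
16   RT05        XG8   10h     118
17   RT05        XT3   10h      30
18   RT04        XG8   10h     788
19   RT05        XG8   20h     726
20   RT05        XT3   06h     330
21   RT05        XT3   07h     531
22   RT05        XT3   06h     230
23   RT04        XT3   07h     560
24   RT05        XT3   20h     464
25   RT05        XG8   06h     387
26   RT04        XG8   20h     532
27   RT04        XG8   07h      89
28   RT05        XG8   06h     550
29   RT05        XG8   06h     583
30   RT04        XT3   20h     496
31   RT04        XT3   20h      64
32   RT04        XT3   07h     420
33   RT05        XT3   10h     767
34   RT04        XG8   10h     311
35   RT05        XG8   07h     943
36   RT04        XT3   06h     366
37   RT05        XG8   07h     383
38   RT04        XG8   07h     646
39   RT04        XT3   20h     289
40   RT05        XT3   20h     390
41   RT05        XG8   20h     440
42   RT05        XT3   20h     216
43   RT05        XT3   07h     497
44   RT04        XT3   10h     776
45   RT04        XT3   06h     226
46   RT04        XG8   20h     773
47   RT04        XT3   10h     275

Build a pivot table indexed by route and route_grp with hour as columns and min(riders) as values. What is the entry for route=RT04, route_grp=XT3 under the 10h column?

Rows with route=RT04, route_grp=XT3 and hour=10h: riders values are 664, 776, 275.
min(664, 776, 275) = 275.

275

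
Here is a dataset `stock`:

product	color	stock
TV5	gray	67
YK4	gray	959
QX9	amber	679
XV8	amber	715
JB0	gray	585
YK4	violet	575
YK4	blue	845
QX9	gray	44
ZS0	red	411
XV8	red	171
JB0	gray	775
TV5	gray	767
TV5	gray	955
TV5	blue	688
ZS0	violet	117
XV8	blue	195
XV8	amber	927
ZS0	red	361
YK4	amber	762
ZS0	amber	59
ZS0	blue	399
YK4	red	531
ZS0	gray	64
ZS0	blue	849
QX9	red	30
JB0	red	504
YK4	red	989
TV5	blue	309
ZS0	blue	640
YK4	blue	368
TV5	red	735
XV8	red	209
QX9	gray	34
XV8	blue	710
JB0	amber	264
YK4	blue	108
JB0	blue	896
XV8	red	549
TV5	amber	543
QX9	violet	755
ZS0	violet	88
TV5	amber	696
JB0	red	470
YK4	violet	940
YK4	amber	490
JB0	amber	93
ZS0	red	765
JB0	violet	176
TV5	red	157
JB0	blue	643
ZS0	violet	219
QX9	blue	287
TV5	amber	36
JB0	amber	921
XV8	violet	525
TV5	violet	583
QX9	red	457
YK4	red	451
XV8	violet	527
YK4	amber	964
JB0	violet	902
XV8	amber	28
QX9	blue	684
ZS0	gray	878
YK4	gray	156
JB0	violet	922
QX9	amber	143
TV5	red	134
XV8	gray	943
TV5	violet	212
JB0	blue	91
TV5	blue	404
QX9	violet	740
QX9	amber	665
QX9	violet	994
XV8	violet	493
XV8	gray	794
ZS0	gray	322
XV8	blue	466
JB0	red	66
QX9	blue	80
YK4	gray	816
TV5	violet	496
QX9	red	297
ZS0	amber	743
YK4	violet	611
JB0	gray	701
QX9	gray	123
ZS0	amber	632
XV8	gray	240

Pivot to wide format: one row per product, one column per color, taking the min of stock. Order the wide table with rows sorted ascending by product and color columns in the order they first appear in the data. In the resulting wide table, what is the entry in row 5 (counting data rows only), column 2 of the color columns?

With rows sorted ascending by product, row 5 is product=YK4. color columns in first-appearance order: gray, amber, violet, blue, red; column 2 is amber.
Long rows with product=YK4, color=amber: min(762, 490, 964) = 490.

490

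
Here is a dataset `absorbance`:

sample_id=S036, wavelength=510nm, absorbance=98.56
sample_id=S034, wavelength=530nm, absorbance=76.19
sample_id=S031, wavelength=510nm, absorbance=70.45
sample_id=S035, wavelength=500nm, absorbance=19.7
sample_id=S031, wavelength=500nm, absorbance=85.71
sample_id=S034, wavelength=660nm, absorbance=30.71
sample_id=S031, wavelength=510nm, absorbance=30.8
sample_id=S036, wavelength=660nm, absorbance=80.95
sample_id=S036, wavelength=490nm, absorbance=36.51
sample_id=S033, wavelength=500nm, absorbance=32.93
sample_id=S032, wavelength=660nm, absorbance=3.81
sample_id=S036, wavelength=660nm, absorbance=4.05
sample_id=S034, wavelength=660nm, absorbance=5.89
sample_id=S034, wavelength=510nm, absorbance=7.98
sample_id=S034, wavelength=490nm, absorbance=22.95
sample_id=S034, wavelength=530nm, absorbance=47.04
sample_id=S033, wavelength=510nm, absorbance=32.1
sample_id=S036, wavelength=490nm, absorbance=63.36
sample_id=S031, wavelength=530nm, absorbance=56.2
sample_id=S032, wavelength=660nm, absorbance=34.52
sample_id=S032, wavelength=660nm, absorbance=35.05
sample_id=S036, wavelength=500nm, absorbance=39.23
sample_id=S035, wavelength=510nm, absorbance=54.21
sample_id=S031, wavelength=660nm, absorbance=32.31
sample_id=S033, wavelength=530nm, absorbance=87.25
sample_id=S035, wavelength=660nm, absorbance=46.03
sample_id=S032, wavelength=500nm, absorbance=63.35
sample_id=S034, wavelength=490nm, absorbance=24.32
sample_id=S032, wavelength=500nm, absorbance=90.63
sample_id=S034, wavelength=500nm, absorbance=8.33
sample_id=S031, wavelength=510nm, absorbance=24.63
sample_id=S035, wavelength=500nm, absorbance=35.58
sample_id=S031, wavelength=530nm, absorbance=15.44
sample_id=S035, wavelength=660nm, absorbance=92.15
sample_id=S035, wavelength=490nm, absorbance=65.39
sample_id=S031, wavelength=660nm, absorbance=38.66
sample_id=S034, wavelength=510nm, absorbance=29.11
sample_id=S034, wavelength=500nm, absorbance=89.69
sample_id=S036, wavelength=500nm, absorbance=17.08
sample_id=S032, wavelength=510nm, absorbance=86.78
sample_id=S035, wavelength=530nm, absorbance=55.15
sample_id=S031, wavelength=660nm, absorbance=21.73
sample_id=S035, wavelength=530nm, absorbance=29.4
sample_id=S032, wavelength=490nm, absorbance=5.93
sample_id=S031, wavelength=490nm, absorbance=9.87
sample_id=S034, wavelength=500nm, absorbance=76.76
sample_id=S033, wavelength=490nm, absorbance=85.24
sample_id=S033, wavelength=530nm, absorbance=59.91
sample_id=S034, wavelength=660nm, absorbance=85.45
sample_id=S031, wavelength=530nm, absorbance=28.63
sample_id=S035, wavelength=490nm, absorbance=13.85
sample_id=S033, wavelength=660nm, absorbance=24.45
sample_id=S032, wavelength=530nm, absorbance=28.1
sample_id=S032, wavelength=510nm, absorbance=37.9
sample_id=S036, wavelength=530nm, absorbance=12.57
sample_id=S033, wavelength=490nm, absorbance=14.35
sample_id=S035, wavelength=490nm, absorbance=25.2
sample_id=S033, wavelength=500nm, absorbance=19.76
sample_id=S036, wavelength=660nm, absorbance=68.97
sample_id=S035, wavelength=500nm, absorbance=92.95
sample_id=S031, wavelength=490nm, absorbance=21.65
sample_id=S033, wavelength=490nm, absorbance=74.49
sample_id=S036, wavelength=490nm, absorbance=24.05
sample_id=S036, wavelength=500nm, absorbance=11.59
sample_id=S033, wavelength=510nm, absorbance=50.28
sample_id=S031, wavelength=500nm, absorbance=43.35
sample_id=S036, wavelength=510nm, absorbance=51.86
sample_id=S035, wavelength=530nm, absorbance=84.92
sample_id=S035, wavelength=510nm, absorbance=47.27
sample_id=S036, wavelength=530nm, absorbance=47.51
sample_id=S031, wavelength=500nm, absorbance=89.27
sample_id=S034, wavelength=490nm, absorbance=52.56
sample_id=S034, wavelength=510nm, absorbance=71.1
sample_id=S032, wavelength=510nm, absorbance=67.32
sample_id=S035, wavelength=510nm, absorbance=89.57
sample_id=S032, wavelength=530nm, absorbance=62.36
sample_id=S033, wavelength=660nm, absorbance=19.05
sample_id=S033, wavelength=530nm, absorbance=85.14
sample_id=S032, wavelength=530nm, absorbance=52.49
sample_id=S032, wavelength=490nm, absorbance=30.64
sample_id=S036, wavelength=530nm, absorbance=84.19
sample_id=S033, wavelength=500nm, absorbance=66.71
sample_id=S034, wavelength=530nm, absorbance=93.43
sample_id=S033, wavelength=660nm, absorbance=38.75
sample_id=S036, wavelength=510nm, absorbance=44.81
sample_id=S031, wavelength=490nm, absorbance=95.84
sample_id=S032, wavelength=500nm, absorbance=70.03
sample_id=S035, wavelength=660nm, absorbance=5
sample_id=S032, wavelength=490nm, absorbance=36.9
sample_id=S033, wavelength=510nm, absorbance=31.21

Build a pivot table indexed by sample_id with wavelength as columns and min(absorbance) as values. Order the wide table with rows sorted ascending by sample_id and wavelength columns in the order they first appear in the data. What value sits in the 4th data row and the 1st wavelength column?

7.98

With rows sorted ascending by sample_id, row 4 is sample_id=S034. wavelength columns in first-appearance order: 510nm, 530nm, 500nm, 660nm, 490nm; column 1 is 510nm.
Long rows with sample_id=S034, wavelength=510nm: min(7.98, 29.11, 71.1) = 7.98.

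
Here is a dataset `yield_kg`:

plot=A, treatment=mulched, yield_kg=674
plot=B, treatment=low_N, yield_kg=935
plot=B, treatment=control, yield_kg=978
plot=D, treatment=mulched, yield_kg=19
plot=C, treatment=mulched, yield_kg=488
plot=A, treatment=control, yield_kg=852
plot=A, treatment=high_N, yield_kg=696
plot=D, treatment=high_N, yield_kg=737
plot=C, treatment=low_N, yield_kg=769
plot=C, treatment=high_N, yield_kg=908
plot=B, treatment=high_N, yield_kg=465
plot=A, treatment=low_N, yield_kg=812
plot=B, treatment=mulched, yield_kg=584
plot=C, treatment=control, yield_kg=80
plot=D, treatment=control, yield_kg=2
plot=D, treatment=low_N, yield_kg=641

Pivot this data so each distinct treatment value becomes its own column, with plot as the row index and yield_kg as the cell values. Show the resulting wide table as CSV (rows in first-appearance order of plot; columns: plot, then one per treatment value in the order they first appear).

plot,mulched,low_N,control,high_N
A,674,812,852,696
B,584,935,978,465
D,19,641,2,737
C,488,769,80,908

Columns: plot plus the 4 distinct treatment values (mulched, low_N, control, high_N).
For example, row A column mulched takes yield_kg=674 from the long row (A, mulched).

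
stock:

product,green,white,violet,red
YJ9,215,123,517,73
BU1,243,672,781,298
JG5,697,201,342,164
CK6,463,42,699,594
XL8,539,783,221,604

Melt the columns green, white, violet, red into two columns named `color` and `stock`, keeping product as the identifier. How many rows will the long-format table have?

5 product values × 4 melted columns = 20 rows.

20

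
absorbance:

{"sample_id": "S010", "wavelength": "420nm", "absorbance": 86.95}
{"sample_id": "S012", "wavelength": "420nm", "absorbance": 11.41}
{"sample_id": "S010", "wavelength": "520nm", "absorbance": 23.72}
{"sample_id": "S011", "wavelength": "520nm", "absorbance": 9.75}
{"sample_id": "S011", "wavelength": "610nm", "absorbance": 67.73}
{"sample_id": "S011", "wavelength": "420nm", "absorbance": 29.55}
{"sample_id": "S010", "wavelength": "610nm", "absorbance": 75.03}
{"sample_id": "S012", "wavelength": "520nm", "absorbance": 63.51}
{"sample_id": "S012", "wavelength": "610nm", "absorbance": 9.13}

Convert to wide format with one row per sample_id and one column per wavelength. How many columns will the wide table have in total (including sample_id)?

1 column for sample_id plus 3 distinct wavelength values → 4 columns.

4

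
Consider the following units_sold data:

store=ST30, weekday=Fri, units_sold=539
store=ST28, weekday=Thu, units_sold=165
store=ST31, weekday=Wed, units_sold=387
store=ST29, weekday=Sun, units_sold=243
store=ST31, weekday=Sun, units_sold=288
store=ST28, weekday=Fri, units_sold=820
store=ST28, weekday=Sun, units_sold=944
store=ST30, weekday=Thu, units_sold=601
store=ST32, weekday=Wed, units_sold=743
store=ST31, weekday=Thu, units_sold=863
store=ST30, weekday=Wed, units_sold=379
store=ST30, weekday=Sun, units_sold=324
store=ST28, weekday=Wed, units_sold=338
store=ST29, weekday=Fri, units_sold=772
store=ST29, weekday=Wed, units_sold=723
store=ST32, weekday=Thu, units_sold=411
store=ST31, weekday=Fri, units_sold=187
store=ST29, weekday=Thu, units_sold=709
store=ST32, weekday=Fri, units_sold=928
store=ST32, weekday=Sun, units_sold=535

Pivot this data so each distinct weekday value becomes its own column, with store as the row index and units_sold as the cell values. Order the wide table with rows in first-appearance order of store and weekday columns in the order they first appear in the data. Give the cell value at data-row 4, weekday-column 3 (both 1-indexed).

With rows in first-appearance order of store, row 4 is store=ST29. weekday columns in first-appearance order: Fri, Thu, Wed, Sun; column 3 is Wed.
Long rows with store=ST29, weekday=Wed: units_sold = 723.

723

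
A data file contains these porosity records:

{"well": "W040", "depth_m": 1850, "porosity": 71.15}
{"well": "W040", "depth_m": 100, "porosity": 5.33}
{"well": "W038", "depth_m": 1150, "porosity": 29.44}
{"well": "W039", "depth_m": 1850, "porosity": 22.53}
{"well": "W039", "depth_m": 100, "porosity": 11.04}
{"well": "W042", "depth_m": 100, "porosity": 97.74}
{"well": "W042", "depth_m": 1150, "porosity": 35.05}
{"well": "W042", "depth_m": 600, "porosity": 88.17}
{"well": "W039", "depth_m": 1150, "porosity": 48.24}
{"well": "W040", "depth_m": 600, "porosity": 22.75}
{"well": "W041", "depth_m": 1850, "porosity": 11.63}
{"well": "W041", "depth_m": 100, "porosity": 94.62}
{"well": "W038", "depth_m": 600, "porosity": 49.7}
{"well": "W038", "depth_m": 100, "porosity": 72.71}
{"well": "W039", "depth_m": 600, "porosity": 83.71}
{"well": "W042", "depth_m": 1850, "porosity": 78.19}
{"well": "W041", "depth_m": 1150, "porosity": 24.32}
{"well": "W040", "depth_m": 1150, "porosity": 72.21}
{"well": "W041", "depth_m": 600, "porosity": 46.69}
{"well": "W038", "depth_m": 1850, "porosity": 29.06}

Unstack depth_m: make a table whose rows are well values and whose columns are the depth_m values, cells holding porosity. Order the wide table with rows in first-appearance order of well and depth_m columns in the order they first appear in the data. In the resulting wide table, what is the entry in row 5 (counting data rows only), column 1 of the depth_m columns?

11.63

With rows in first-appearance order of well, row 5 is well=W041. depth_m columns in first-appearance order: 1850, 100, 1150, 600; column 1 is 1850.
Long rows with well=W041, depth_m=1850: porosity = 11.63.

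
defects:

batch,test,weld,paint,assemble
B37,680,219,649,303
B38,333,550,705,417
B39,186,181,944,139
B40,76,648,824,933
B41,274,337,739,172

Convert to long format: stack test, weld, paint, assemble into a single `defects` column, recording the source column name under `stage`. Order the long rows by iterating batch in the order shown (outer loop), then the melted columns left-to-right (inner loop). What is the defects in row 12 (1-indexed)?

139

20 rows total (5 × 4). Row 12: index ⌊(12-1)/4⌋ = 2 into batch → B39; (12-1) mod 4 = 3 into the melted columns → assemble.
So row 12 is (B39, assemble, 139); defects = 139.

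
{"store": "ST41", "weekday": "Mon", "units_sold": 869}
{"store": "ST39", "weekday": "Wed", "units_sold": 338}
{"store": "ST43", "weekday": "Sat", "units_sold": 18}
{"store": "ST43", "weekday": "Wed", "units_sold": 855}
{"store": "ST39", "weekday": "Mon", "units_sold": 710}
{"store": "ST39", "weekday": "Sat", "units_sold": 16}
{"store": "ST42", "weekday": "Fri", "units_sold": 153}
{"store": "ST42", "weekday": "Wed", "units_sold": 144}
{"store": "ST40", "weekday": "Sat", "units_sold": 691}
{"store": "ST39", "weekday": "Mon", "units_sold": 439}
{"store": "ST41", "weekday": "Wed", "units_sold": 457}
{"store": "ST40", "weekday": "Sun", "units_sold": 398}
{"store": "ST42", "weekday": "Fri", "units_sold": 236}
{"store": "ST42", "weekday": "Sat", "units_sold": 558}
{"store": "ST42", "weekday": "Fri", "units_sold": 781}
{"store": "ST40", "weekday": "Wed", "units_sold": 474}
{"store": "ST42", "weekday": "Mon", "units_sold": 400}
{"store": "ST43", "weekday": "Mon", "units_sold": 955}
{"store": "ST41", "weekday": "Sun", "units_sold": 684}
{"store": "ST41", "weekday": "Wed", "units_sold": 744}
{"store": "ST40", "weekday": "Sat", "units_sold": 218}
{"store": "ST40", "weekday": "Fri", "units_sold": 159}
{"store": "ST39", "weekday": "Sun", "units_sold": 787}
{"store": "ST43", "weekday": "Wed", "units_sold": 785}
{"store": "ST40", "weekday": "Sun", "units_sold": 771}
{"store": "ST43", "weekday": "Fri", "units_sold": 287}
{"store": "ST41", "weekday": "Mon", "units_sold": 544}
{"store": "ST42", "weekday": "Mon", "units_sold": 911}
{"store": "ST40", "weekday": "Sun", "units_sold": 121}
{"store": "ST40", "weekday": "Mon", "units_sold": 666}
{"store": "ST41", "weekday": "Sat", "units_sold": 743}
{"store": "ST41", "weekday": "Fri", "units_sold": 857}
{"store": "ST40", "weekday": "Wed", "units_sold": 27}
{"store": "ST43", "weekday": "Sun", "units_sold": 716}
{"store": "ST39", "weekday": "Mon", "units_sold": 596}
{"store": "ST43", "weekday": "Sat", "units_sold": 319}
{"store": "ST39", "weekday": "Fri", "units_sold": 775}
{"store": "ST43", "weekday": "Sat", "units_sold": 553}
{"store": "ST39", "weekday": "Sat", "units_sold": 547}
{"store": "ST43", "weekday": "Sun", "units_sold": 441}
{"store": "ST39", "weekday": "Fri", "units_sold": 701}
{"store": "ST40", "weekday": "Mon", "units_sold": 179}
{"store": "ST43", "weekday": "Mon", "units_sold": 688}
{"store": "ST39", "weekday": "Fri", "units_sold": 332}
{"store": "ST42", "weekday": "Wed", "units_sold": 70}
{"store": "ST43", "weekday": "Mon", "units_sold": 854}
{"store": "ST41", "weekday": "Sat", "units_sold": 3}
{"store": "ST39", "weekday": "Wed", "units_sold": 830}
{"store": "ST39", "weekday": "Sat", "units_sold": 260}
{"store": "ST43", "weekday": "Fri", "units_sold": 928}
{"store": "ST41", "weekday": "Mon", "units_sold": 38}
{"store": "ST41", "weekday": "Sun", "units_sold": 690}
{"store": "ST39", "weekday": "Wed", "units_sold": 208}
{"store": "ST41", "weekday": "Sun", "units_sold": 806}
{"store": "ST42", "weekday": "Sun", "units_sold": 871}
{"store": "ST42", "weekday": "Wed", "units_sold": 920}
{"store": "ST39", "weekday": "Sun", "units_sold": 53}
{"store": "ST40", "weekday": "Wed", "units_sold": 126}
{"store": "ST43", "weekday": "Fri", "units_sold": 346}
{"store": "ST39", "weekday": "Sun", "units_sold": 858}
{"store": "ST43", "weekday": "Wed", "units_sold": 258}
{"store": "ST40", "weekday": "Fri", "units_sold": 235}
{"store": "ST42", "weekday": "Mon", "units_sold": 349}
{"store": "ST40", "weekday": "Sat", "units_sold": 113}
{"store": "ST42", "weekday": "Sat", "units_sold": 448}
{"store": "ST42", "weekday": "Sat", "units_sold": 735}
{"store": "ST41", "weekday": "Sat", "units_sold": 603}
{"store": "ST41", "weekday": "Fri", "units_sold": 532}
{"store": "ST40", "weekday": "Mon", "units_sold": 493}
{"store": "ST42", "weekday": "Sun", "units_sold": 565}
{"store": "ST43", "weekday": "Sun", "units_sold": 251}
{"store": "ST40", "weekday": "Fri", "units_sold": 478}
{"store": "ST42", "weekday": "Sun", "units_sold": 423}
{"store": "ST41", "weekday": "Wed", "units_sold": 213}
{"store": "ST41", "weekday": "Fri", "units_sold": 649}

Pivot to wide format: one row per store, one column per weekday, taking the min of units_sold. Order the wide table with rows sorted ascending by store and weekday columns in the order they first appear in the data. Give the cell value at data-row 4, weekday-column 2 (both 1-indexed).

70

With rows sorted ascending by store, row 4 is store=ST42. weekday columns in first-appearance order: Mon, Wed, Sat, Fri, Sun; column 2 is Wed.
Long rows with store=ST42, weekday=Wed: min(144, 70, 920) = 70.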